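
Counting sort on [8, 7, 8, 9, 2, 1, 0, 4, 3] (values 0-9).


Input: [8, 7, 8, 9, 2, 1, 0, 4, 3]
Counts: [1, 1, 1, 1, 1, 0, 0, 1, 2, 1]

Sorted: [0, 1, 2, 3, 4, 7, 8, 8, 9]


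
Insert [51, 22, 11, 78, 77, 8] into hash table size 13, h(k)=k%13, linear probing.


Insert 51: h=12 -> slot 12
Insert 22: h=9 -> slot 9
Insert 11: h=11 -> slot 11
Insert 78: h=0 -> slot 0
Insert 77: h=12, 2 probes -> slot 1
Insert 8: h=8 -> slot 8

Table: [78, 77, None, None, None, None, None, None, 8, 22, None, 11, 51]


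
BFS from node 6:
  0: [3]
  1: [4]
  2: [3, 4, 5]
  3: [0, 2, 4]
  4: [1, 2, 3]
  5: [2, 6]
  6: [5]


Visit 6, enqueue [5]
Visit 5, enqueue [2]
Visit 2, enqueue [3, 4]
Visit 3, enqueue [0]
Visit 4, enqueue [1]
Visit 0, enqueue []
Visit 1, enqueue []

BFS order: [6, 5, 2, 3, 4, 0, 1]


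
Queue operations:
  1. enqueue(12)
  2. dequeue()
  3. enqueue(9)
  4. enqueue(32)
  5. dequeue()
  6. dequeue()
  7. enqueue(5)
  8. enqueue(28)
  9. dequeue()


enqueue(12) -> [12]
dequeue()->12, []
enqueue(9) -> [9]
enqueue(32) -> [9, 32]
dequeue()->9, [32]
dequeue()->32, []
enqueue(5) -> [5]
enqueue(28) -> [5, 28]
dequeue()->5, [28]

Final queue: [28]


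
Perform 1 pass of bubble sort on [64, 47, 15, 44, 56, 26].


Initial: [64, 47, 15, 44, 56, 26]
Pass 1: [47, 15, 44, 56, 26, 64] (5 swaps)

After 1 pass: [47, 15, 44, 56, 26, 64]


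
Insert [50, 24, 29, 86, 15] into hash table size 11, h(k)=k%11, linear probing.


Insert 50: h=6 -> slot 6
Insert 24: h=2 -> slot 2
Insert 29: h=7 -> slot 7
Insert 86: h=9 -> slot 9
Insert 15: h=4 -> slot 4

Table: [None, None, 24, None, 15, None, 50, 29, None, 86, None]


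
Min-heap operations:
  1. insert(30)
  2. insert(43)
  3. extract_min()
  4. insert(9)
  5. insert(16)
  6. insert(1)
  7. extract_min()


insert(30) -> [30]
insert(43) -> [30, 43]
extract_min()->30, [43]
insert(9) -> [9, 43]
insert(16) -> [9, 43, 16]
insert(1) -> [1, 9, 16, 43]
extract_min()->1, [9, 43, 16]

Final heap: [9, 43, 16]


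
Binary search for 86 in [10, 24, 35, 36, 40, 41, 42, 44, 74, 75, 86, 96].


Step 1: lo=0, hi=11, mid=5, val=41
Step 2: lo=6, hi=11, mid=8, val=74
Step 3: lo=9, hi=11, mid=10, val=86

Found at index 10


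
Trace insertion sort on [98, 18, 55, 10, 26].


Initial: [98, 18, 55, 10, 26]
Insert 18: [18, 98, 55, 10, 26]
Insert 55: [18, 55, 98, 10, 26]
Insert 10: [10, 18, 55, 98, 26]
Insert 26: [10, 18, 26, 55, 98]

Sorted: [10, 18, 26, 55, 98]


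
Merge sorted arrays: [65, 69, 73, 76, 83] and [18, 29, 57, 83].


Take 18 from B
Take 29 from B
Take 57 from B
Take 65 from A
Take 69 from A
Take 73 from A
Take 76 from A
Take 83 from A

Merged: [18, 29, 57, 65, 69, 73, 76, 83, 83]


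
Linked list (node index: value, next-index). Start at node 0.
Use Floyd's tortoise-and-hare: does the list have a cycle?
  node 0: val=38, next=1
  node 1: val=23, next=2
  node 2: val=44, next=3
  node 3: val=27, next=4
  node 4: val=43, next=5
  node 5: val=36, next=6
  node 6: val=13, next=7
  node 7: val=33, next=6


Floyd's tortoise (slow, +1) and hare (fast, +2):
  init: slow=0, fast=0
  step 1: slow=1, fast=2
  step 2: slow=2, fast=4
  step 3: slow=3, fast=6
  step 4: slow=4, fast=6
  step 5: slow=5, fast=6
  step 6: slow=6, fast=6
  slow == fast at node 6: cycle detected

Cycle: yes


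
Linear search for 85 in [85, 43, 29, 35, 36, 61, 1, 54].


i=0: 85==85 found!

Found at 0, 1 comps


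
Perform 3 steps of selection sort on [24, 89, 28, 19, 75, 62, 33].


Initial: [24, 89, 28, 19, 75, 62, 33]
Step 1: min=19 at 3
  Swap: [19, 89, 28, 24, 75, 62, 33]
Step 2: min=24 at 3
  Swap: [19, 24, 28, 89, 75, 62, 33]
Step 3: min=28 at 2
  Swap: [19, 24, 28, 89, 75, 62, 33]

After 3 steps: [19, 24, 28, 89, 75, 62, 33]


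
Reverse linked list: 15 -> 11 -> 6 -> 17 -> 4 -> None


Step 1: curr=15, set curr.next=prev(None) | reversed so far: 15
Step 2: curr=11, set curr.next=prev(15) | reversed so far: 11 -> 15
Step 3: curr=6, set curr.next=prev(11) | reversed so far: 6 -> 11 -> 15
Step 4: curr=17, set curr.next=prev(6) | reversed so far: 17 -> 6 -> 11 -> 15
Step 5: curr=4, set curr.next=prev(17) | reversed so far: 4 -> 17 -> 6 -> 11 -> 15

4 -> 17 -> 6 -> 11 -> 15 -> None


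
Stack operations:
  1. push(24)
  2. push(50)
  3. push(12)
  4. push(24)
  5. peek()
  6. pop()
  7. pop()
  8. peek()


push(24) -> [24]
push(50) -> [24, 50]
push(12) -> [24, 50, 12]
push(24) -> [24, 50, 12, 24]
peek()->24
pop()->24, [24, 50, 12]
pop()->12, [24, 50]
peek()->50

Final stack: [24, 50]


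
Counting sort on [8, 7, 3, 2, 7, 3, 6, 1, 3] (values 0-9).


Input: [8, 7, 3, 2, 7, 3, 6, 1, 3]
Counts: [0, 1, 1, 3, 0, 0, 1, 2, 1, 0]

Sorted: [1, 2, 3, 3, 3, 6, 7, 7, 8]


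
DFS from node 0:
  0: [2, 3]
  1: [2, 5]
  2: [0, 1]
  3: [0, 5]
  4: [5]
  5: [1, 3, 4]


Visit 0, push [3, 2]
Visit 2, push [1]
Visit 1, push [5]
Visit 5, push [4, 3]
Visit 3, push []
Visit 4, push []

DFS order: [0, 2, 1, 5, 3, 4]


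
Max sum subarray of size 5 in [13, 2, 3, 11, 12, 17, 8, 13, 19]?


[0:5]: 41
[1:6]: 45
[2:7]: 51
[3:8]: 61
[4:9]: 69

Max: 69 at [4:9]


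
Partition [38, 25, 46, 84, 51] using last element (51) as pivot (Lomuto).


Pivot: 51
  38 <= 51: advance i (no swap)
  25 <= 51: advance i (no swap)
  46 <= 51: advance i (no swap)
Place pivot at 3: [38, 25, 46, 51, 84]

Partitioned: [38, 25, 46, 51, 84]


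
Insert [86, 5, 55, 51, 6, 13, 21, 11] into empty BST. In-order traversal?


Insert 86: root
Insert 5: L from 86
Insert 55: L from 86 -> R from 5
Insert 51: L from 86 -> R from 5 -> L from 55
Insert 6: L from 86 -> R from 5 -> L from 55 -> L from 51
Insert 13: L from 86 -> R from 5 -> L from 55 -> L from 51 -> R from 6
Insert 21: L from 86 -> R from 5 -> L from 55 -> L from 51 -> R from 6 -> R from 13
Insert 11: L from 86 -> R from 5 -> L from 55 -> L from 51 -> R from 6 -> L from 13

In-order: [5, 6, 11, 13, 21, 51, 55, 86]


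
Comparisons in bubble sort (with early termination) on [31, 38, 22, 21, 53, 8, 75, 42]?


Algorithm: bubble sort (with early termination)
Input: [31, 38, 22, 21, 53, 8, 75, 42]
Sorted: [8, 21, 22, 31, 38, 42, 53, 75]

27


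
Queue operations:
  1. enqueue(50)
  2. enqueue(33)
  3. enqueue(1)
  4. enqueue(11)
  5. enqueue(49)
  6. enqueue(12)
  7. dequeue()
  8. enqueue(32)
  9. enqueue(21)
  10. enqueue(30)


enqueue(50) -> [50]
enqueue(33) -> [50, 33]
enqueue(1) -> [50, 33, 1]
enqueue(11) -> [50, 33, 1, 11]
enqueue(49) -> [50, 33, 1, 11, 49]
enqueue(12) -> [50, 33, 1, 11, 49, 12]
dequeue()->50, [33, 1, 11, 49, 12]
enqueue(32) -> [33, 1, 11, 49, 12, 32]
enqueue(21) -> [33, 1, 11, 49, 12, 32, 21]
enqueue(30) -> [33, 1, 11, 49, 12, 32, 21, 30]

Final queue: [33, 1, 11, 49, 12, 32, 21, 30]


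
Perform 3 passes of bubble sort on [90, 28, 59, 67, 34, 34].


Initial: [90, 28, 59, 67, 34, 34]
Pass 1: [28, 59, 67, 34, 34, 90] (5 swaps)
Pass 2: [28, 59, 34, 34, 67, 90] (2 swaps)
Pass 3: [28, 34, 34, 59, 67, 90] (2 swaps)

After 3 passes: [28, 34, 34, 59, 67, 90]


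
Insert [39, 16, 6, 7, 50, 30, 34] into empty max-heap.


Insert 39: [39]
Insert 16: [39, 16]
Insert 6: [39, 16, 6]
Insert 7: [39, 16, 6, 7]
Insert 50: [50, 39, 6, 7, 16]
Insert 30: [50, 39, 30, 7, 16, 6]
Insert 34: [50, 39, 34, 7, 16, 6, 30]

Final heap: [50, 39, 34, 7, 16, 6, 30]


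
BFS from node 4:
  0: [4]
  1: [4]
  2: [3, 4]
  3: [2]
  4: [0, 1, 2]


Visit 4, enqueue [0, 1, 2]
Visit 0, enqueue []
Visit 1, enqueue []
Visit 2, enqueue [3]
Visit 3, enqueue []

BFS order: [4, 0, 1, 2, 3]


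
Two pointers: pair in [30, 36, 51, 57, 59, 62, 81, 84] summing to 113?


lo=0(30)+hi=7(84)=114
lo=0(30)+hi=6(81)=111
lo=1(36)+hi=6(81)=117
lo=1(36)+hi=5(62)=98
lo=2(51)+hi=5(62)=113

Yes: 51+62=113


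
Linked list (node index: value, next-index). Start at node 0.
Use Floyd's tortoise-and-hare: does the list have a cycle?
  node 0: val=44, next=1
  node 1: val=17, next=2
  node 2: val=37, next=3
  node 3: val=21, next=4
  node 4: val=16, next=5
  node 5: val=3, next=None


Floyd's tortoise (slow, +1) and hare (fast, +2):
  init: slow=0, fast=0
  step 1: slow=1, fast=2
  step 2: slow=2, fast=4
  step 3: fast 4->5->None, no cycle

Cycle: no


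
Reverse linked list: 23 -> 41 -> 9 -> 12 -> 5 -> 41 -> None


Step 1: curr=23, set curr.next=prev(None) | reversed so far: 23
Step 2: curr=41, set curr.next=prev(23) | reversed so far: 41 -> 23
Step 3: curr=9, set curr.next=prev(41) | reversed so far: 9 -> 41 -> 23
Step 4: curr=12, set curr.next=prev(9) | reversed so far: 12 -> 9 -> 41 -> 23
Step 5: curr=5, set curr.next=prev(12) | reversed so far: 5 -> 12 -> 9 -> 41 -> 23
Step 6: curr=41, set curr.next=prev(5) | reversed so far: 41 -> 5 -> 12 -> 9 -> 41 -> 23

41 -> 5 -> 12 -> 9 -> 41 -> 23 -> None


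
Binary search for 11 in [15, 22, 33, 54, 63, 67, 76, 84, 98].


Step 1: lo=0, hi=8, mid=4, val=63
Step 2: lo=0, hi=3, mid=1, val=22
Step 3: lo=0, hi=0, mid=0, val=15

Not found


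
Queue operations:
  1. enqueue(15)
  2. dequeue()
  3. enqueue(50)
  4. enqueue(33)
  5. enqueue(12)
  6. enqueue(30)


enqueue(15) -> [15]
dequeue()->15, []
enqueue(50) -> [50]
enqueue(33) -> [50, 33]
enqueue(12) -> [50, 33, 12]
enqueue(30) -> [50, 33, 12, 30]

Final queue: [50, 33, 12, 30]


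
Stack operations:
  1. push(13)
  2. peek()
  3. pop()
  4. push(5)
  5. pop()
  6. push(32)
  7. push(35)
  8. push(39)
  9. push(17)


push(13) -> [13]
peek()->13
pop()->13, []
push(5) -> [5]
pop()->5, []
push(32) -> [32]
push(35) -> [32, 35]
push(39) -> [32, 35, 39]
push(17) -> [32, 35, 39, 17]

Final stack: [32, 35, 39, 17]


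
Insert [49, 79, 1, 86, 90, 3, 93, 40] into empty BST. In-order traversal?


Insert 49: root
Insert 79: R from 49
Insert 1: L from 49
Insert 86: R from 49 -> R from 79
Insert 90: R from 49 -> R from 79 -> R from 86
Insert 3: L from 49 -> R from 1
Insert 93: R from 49 -> R from 79 -> R from 86 -> R from 90
Insert 40: L from 49 -> R from 1 -> R from 3

In-order: [1, 3, 40, 49, 79, 86, 90, 93]


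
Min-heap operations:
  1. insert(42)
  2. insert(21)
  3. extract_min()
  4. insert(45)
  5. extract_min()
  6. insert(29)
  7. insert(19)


insert(42) -> [42]
insert(21) -> [21, 42]
extract_min()->21, [42]
insert(45) -> [42, 45]
extract_min()->42, [45]
insert(29) -> [29, 45]
insert(19) -> [19, 45, 29]

Final heap: [19, 45, 29]


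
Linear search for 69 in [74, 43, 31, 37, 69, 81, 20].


i=0: 74!=69
i=1: 43!=69
i=2: 31!=69
i=3: 37!=69
i=4: 69==69 found!

Found at 4, 5 comps


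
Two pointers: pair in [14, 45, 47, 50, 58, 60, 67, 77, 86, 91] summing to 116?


lo=0(14)+hi=9(91)=105
lo=1(45)+hi=9(91)=136
lo=1(45)+hi=8(86)=131
lo=1(45)+hi=7(77)=122
lo=1(45)+hi=6(67)=112
lo=2(47)+hi=6(67)=114
lo=3(50)+hi=6(67)=117
lo=3(50)+hi=5(60)=110
lo=4(58)+hi=5(60)=118

No pair found


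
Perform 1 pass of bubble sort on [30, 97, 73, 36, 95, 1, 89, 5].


Initial: [30, 97, 73, 36, 95, 1, 89, 5]
Pass 1: [30, 73, 36, 95, 1, 89, 5, 97] (6 swaps)

After 1 pass: [30, 73, 36, 95, 1, 89, 5, 97]


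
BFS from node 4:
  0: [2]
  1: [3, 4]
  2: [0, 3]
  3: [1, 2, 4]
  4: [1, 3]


Visit 4, enqueue [1, 3]
Visit 1, enqueue []
Visit 3, enqueue [2]
Visit 2, enqueue [0]
Visit 0, enqueue []

BFS order: [4, 1, 3, 2, 0]


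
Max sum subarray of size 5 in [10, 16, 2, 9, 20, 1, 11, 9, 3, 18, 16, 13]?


[0:5]: 57
[1:6]: 48
[2:7]: 43
[3:8]: 50
[4:9]: 44
[5:10]: 42
[6:11]: 57
[7:12]: 59

Max: 59 at [7:12]


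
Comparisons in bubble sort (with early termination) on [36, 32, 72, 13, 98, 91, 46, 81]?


Algorithm: bubble sort (with early termination)
Input: [36, 32, 72, 13, 98, 91, 46, 81]
Sorted: [13, 32, 36, 46, 72, 81, 91, 98]

22


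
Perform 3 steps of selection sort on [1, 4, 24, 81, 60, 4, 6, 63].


Initial: [1, 4, 24, 81, 60, 4, 6, 63]
Step 1: min=1 at 0
  Swap: [1, 4, 24, 81, 60, 4, 6, 63]
Step 2: min=4 at 1
  Swap: [1, 4, 24, 81, 60, 4, 6, 63]
Step 3: min=4 at 5
  Swap: [1, 4, 4, 81, 60, 24, 6, 63]

After 3 steps: [1, 4, 4, 81, 60, 24, 6, 63]


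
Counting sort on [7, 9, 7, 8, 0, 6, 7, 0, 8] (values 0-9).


Input: [7, 9, 7, 8, 0, 6, 7, 0, 8]
Counts: [2, 0, 0, 0, 0, 0, 1, 3, 2, 1]

Sorted: [0, 0, 6, 7, 7, 7, 8, 8, 9]


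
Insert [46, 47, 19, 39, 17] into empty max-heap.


Insert 46: [46]
Insert 47: [47, 46]
Insert 19: [47, 46, 19]
Insert 39: [47, 46, 19, 39]
Insert 17: [47, 46, 19, 39, 17]

Final heap: [47, 46, 19, 39, 17]


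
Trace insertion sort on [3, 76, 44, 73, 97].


Initial: [3, 76, 44, 73, 97]
Insert 76: [3, 76, 44, 73, 97]
Insert 44: [3, 44, 76, 73, 97]
Insert 73: [3, 44, 73, 76, 97]
Insert 97: [3, 44, 73, 76, 97]

Sorted: [3, 44, 73, 76, 97]


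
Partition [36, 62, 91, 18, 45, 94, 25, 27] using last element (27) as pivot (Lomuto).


Pivot: 27
  18 <= 27: swap -> [18, 62, 91, 36, 45, 94, 25, 27]
  25 <= 27: swap -> [18, 25, 91, 36, 45, 94, 62, 27]
Place pivot at 2: [18, 25, 27, 36, 45, 94, 62, 91]

Partitioned: [18, 25, 27, 36, 45, 94, 62, 91]


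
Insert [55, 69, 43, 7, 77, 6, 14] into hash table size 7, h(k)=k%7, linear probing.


Insert 55: h=6 -> slot 6
Insert 69: h=6, 1 probes -> slot 0
Insert 43: h=1 -> slot 1
Insert 7: h=0, 2 probes -> slot 2
Insert 77: h=0, 3 probes -> slot 3
Insert 6: h=6, 5 probes -> slot 4
Insert 14: h=0, 5 probes -> slot 5

Table: [69, 43, 7, 77, 6, 14, 55]


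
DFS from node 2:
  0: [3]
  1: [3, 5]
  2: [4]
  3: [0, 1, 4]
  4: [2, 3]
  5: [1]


Visit 2, push [4]
Visit 4, push [3]
Visit 3, push [1, 0]
Visit 0, push []
Visit 1, push [5]
Visit 5, push []

DFS order: [2, 4, 3, 0, 1, 5]


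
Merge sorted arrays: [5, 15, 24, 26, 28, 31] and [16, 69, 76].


Take 5 from A
Take 15 from A
Take 16 from B
Take 24 from A
Take 26 from A
Take 28 from A
Take 31 from A

Merged: [5, 15, 16, 24, 26, 28, 31, 69, 76]


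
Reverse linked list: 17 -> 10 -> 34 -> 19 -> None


Step 1: curr=17, set curr.next=prev(None) | reversed so far: 17
Step 2: curr=10, set curr.next=prev(17) | reversed so far: 10 -> 17
Step 3: curr=34, set curr.next=prev(10) | reversed so far: 34 -> 10 -> 17
Step 4: curr=19, set curr.next=prev(34) | reversed so far: 19 -> 34 -> 10 -> 17

19 -> 34 -> 10 -> 17 -> None


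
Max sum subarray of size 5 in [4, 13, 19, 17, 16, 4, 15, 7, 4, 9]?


[0:5]: 69
[1:6]: 69
[2:7]: 71
[3:8]: 59
[4:9]: 46
[5:10]: 39

Max: 71 at [2:7]


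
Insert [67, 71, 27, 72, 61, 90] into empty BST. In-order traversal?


Insert 67: root
Insert 71: R from 67
Insert 27: L from 67
Insert 72: R from 67 -> R from 71
Insert 61: L from 67 -> R from 27
Insert 90: R from 67 -> R from 71 -> R from 72

In-order: [27, 61, 67, 71, 72, 90]


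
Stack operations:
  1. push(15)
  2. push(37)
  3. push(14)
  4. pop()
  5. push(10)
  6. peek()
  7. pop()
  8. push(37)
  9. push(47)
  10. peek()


push(15) -> [15]
push(37) -> [15, 37]
push(14) -> [15, 37, 14]
pop()->14, [15, 37]
push(10) -> [15, 37, 10]
peek()->10
pop()->10, [15, 37]
push(37) -> [15, 37, 37]
push(47) -> [15, 37, 37, 47]
peek()->47

Final stack: [15, 37, 37, 47]


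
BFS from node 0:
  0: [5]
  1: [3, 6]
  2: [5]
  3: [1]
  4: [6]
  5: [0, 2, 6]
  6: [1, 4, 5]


Visit 0, enqueue [5]
Visit 5, enqueue [2, 6]
Visit 2, enqueue []
Visit 6, enqueue [1, 4]
Visit 1, enqueue [3]
Visit 4, enqueue []
Visit 3, enqueue []

BFS order: [0, 5, 2, 6, 1, 4, 3]


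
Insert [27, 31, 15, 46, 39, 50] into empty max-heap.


Insert 27: [27]
Insert 31: [31, 27]
Insert 15: [31, 27, 15]
Insert 46: [46, 31, 15, 27]
Insert 39: [46, 39, 15, 27, 31]
Insert 50: [50, 39, 46, 27, 31, 15]

Final heap: [50, 39, 46, 27, 31, 15]


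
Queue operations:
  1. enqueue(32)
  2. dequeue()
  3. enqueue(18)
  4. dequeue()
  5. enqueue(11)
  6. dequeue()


enqueue(32) -> [32]
dequeue()->32, []
enqueue(18) -> [18]
dequeue()->18, []
enqueue(11) -> [11]
dequeue()->11, []

Final queue: []


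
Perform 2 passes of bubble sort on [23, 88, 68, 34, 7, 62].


Initial: [23, 88, 68, 34, 7, 62]
Pass 1: [23, 68, 34, 7, 62, 88] (4 swaps)
Pass 2: [23, 34, 7, 62, 68, 88] (3 swaps)

After 2 passes: [23, 34, 7, 62, 68, 88]


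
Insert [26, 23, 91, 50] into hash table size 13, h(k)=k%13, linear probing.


Insert 26: h=0 -> slot 0
Insert 23: h=10 -> slot 10
Insert 91: h=0, 1 probes -> slot 1
Insert 50: h=11 -> slot 11

Table: [26, 91, None, None, None, None, None, None, None, None, 23, 50, None]


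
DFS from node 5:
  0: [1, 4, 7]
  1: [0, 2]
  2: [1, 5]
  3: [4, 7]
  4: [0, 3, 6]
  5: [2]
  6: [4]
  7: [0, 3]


Visit 5, push [2]
Visit 2, push [1]
Visit 1, push [0]
Visit 0, push [7, 4]
Visit 4, push [6, 3]
Visit 3, push [7]
Visit 7, push []
Visit 6, push []

DFS order: [5, 2, 1, 0, 4, 3, 7, 6]


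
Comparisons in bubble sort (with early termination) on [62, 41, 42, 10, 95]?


Algorithm: bubble sort (with early termination)
Input: [62, 41, 42, 10, 95]
Sorted: [10, 41, 42, 62, 95]

10


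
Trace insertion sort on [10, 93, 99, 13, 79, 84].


Initial: [10, 93, 99, 13, 79, 84]
Insert 93: [10, 93, 99, 13, 79, 84]
Insert 99: [10, 93, 99, 13, 79, 84]
Insert 13: [10, 13, 93, 99, 79, 84]
Insert 79: [10, 13, 79, 93, 99, 84]
Insert 84: [10, 13, 79, 84, 93, 99]

Sorted: [10, 13, 79, 84, 93, 99]


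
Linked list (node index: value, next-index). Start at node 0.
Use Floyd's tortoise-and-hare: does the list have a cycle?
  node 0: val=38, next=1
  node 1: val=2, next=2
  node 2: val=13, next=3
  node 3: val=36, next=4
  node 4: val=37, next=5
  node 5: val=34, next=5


Floyd's tortoise (slow, +1) and hare (fast, +2):
  init: slow=0, fast=0
  step 1: slow=1, fast=2
  step 2: slow=2, fast=4
  step 3: slow=3, fast=5
  step 4: slow=4, fast=5
  step 5: slow=5, fast=5
  slow == fast at node 5: cycle detected

Cycle: yes


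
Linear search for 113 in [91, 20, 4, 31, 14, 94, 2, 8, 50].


i=0: 91!=113
i=1: 20!=113
i=2: 4!=113
i=3: 31!=113
i=4: 14!=113
i=5: 94!=113
i=6: 2!=113
i=7: 8!=113
i=8: 50!=113

Not found, 9 comps


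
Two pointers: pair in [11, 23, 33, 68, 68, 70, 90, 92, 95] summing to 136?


lo=0(11)+hi=8(95)=106
lo=1(23)+hi=8(95)=118
lo=2(33)+hi=8(95)=128
lo=3(68)+hi=8(95)=163
lo=3(68)+hi=7(92)=160
lo=3(68)+hi=6(90)=158
lo=3(68)+hi=5(70)=138
lo=3(68)+hi=4(68)=136

Yes: 68+68=136


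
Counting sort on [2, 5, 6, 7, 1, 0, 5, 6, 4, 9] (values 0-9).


Input: [2, 5, 6, 7, 1, 0, 5, 6, 4, 9]
Counts: [1, 1, 1, 0, 1, 2, 2, 1, 0, 1]

Sorted: [0, 1, 2, 4, 5, 5, 6, 6, 7, 9]


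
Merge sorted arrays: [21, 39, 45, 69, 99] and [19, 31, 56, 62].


Take 19 from B
Take 21 from A
Take 31 from B
Take 39 from A
Take 45 from A
Take 56 from B
Take 62 from B

Merged: [19, 21, 31, 39, 45, 56, 62, 69, 99]


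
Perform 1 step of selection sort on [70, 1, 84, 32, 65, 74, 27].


Initial: [70, 1, 84, 32, 65, 74, 27]
Step 1: min=1 at 1
  Swap: [1, 70, 84, 32, 65, 74, 27]

After 1 step: [1, 70, 84, 32, 65, 74, 27]


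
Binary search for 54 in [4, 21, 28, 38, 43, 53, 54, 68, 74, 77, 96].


Step 1: lo=0, hi=10, mid=5, val=53
Step 2: lo=6, hi=10, mid=8, val=74
Step 3: lo=6, hi=7, mid=6, val=54

Found at index 6


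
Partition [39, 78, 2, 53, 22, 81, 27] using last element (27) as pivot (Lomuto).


Pivot: 27
  2 <= 27: swap -> [2, 78, 39, 53, 22, 81, 27]
  22 <= 27: swap -> [2, 22, 39, 53, 78, 81, 27]
Place pivot at 2: [2, 22, 27, 53, 78, 81, 39]

Partitioned: [2, 22, 27, 53, 78, 81, 39]


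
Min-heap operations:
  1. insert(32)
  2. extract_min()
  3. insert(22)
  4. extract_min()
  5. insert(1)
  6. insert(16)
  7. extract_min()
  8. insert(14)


insert(32) -> [32]
extract_min()->32, []
insert(22) -> [22]
extract_min()->22, []
insert(1) -> [1]
insert(16) -> [1, 16]
extract_min()->1, [16]
insert(14) -> [14, 16]

Final heap: [14, 16]


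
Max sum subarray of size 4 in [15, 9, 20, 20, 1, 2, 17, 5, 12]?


[0:4]: 64
[1:5]: 50
[2:6]: 43
[3:7]: 40
[4:8]: 25
[5:9]: 36

Max: 64 at [0:4]


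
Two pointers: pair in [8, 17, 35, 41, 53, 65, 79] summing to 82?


lo=0(8)+hi=6(79)=87
lo=0(8)+hi=5(65)=73
lo=1(17)+hi=5(65)=82

Yes: 17+65=82


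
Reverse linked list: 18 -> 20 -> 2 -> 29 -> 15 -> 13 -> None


Step 1: curr=18, set curr.next=prev(None) | reversed so far: 18
Step 2: curr=20, set curr.next=prev(18) | reversed so far: 20 -> 18
Step 3: curr=2, set curr.next=prev(20) | reversed so far: 2 -> 20 -> 18
Step 4: curr=29, set curr.next=prev(2) | reversed so far: 29 -> 2 -> 20 -> 18
Step 5: curr=15, set curr.next=prev(29) | reversed so far: 15 -> 29 -> 2 -> 20 -> 18
Step 6: curr=13, set curr.next=prev(15) | reversed so far: 13 -> 15 -> 29 -> 2 -> 20 -> 18

13 -> 15 -> 29 -> 2 -> 20 -> 18 -> None


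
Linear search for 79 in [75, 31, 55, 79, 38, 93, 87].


i=0: 75!=79
i=1: 31!=79
i=2: 55!=79
i=3: 79==79 found!

Found at 3, 4 comps


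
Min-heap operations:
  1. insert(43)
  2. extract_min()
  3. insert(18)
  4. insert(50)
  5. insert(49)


insert(43) -> [43]
extract_min()->43, []
insert(18) -> [18]
insert(50) -> [18, 50]
insert(49) -> [18, 50, 49]

Final heap: [18, 50, 49]


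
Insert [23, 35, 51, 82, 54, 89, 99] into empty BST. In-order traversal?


Insert 23: root
Insert 35: R from 23
Insert 51: R from 23 -> R from 35
Insert 82: R from 23 -> R from 35 -> R from 51
Insert 54: R from 23 -> R from 35 -> R from 51 -> L from 82
Insert 89: R from 23 -> R from 35 -> R from 51 -> R from 82
Insert 99: R from 23 -> R from 35 -> R from 51 -> R from 82 -> R from 89

In-order: [23, 35, 51, 54, 82, 89, 99]


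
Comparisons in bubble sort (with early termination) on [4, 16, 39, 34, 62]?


Algorithm: bubble sort (with early termination)
Input: [4, 16, 39, 34, 62]
Sorted: [4, 16, 34, 39, 62]

7


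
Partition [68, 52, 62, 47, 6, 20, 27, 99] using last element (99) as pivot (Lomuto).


Pivot: 99
  68 <= 99: advance i (no swap)
  52 <= 99: advance i (no swap)
  62 <= 99: advance i (no swap)
  47 <= 99: advance i (no swap)
  6 <= 99: advance i (no swap)
  20 <= 99: advance i (no swap)
  27 <= 99: advance i (no swap)
Place pivot at 7: [68, 52, 62, 47, 6, 20, 27, 99]

Partitioned: [68, 52, 62, 47, 6, 20, 27, 99]


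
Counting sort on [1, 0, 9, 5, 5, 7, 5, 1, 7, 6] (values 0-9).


Input: [1, 0, 9, 5, 5, 7, 5, 1, 7, 6]
Counts: [1, 2, 0, 0, 0, 3, 1, 2, 0, 1]

Sorted: [0, 1, 1, 5, 5, 5, 6, 7, 7, 9]


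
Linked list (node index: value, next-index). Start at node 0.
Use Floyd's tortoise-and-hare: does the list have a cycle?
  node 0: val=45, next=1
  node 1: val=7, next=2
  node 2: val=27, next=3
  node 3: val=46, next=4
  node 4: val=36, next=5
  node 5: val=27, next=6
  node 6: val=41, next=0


Floyd's tortoise (slow, +1) and hare (fast, +2):
  init: slow=0, fast=0
  step 1: slow=1, fast=2
  step 2: slow=2, fast=4
  step 3: slow=3, fast=6
  step 4: slow=4, fast=1
  step 5: slow=5, fast=3
  step 6: slow=6, fast=5
  step 7: slow=0, fast=0
  slow == fast at node 0: cycle detected

Cycle: yes


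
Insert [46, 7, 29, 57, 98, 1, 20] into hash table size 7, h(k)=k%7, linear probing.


Insert 46: h=4 -> slot 4
Insert 7: h=0 -> slot 0
Insert 29: h=1 -> slot 1
Insert 57: h=1, 1 probes -> slot 2
Insert 98: h=0, 3 probes -> slot 3
Insert 1: h=1, 4 probes -> slot 5
Insert 20: h=6 -> slot 6

Table: [7, 29, 57, 98, 46, 1, 20]


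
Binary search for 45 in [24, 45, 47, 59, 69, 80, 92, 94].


Step 1: lo=0, hi=7, mid=3, val=59
Step 2: lo=0, hi=2, mid=1, val=45

Found at index 1


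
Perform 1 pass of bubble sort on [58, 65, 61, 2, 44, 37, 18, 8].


Initial: [58, 65, 61, 2, 44, 37, 18, 8]
Pass 1: [58, 61, 2, 44, 37, 18, 8, 65] (6 swaps)

After 1 pass: [58, 61, 2, 44, 37, 18, 8, 65]


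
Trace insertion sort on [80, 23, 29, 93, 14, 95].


Initial: [80, 23, 29, 93, 14, 95]
Insert 23: [23, 80, 29, 93, 14, 95]
Insert 29: [23, 29, 80, 93, 14, 95]
Insert 93: [23, 29, 80, 93, 14, 95]
Insert 14: [14, 23, 29, 80, 93, 95]
Insert 95: [14, 23, 29, 80, 93, 95]

Sorted: [14, 23, 29, 80, 93, 95]


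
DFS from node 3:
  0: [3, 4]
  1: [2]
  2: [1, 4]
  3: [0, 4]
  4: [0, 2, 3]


Visit 3, push [4, 0]
Visit 0, push [4]
Visit 4, push [2]
Visit 2, push [1]
Visit 1, push []

DFS order: [3, 0, 4, 2, 1]


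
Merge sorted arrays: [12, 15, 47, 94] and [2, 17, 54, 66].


Take 2 from B
Take 12 from A
Take 15 from A
Take 17 from B
Take 47 from A
Take 54 from B
Take 66 from B

Merged: [2, 12, 15, 17, 47, 54, 66, 94]


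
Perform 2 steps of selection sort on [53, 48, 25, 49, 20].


Initial: [53, 48, 25, 49, 20]
Step 1: min=20 at 4
  Swap: [20, 48, 25, 49, 53]
Step 2: min=25 at 2
  Swap: [20, 25, 48, 49, 53]

After 2 steps: [20, 25, 48, 49, 53]


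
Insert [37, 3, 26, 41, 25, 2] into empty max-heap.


Insert 37: [37]
Insert 3: [37, 3]
Insert 26: [37, 3, 26]
Insert 41: [41, 37, 26, 3]
Insert 25: [41, 37, 26, 3, 25]
Insert 2: [41, 37, 26, 3, 25, 2]

Final heap: [41, 37, 26, 3, 25, 2]


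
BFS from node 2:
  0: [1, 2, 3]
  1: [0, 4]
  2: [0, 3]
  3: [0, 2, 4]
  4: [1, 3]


Visit 2, enqueue [0, 3]
Visit 0, enqueue [1]
Visit 3, enqueue [4]
Visit 1, enqueue []
Visit 4, enqueue []

BFS order: [2, 0, 3, 1, 4]


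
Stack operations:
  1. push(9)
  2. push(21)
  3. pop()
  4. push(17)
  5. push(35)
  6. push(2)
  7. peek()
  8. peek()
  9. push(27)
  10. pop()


push(9) -> [9]
push(21) -> [9, 21]
pop()->21, [9]
push(17) -> [9, 17]
push(35) -> [9, 17, 35]
push(2) -> [9, 17, 35, 2]
peek()->2
peek()->2
push(27) -> [9, 17, 35, 2, 27]
pop()->27, [9, 17, 35, 2]

Final stack: [9, 17, 35, 2]


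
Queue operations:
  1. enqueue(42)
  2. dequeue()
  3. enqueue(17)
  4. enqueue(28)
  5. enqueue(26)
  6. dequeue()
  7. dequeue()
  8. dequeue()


enqueue(42) -> [42]
dequeue()->42, []
enqueue(17) -> [17]
enqueue(28) -> [17, 28]
enqueue(26) -> [17, 28, 26]
dequeue()->17, [28, 26]
dequeue()->28, [26]
dequeue()->26, []

Final queue: []


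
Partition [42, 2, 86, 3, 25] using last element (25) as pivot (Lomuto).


Pivot: 25
  2 <= 25: swap -> [2, 42, 86, 3, 25]
  3 <= 25: swap -> [2, 3, 86, 42, 25]
Place pivot at 2: [2, 3, 25, 42, 86]

Partitioned: [2, 3, 25, 42, 86]


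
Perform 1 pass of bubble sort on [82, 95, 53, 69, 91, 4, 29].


Initial: [82, 95, 53, 69, 91, 4, 29]
Pass 1: [82, 53, 69, 91, 4, 29, 95] (5 swaps)

After 1 pass: [82, 53, 69, 91, 4, 29, 95]


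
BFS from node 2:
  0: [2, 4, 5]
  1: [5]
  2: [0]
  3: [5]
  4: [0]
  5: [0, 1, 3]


Visit 2, enqueue [0]
Visit 0, enqueue [4, 5]
Visit 4, enqueue []
Visit 5, enqueue [1, 3]
Visit 1, enqueue []
Visit 3, enqueue []

BFS order: [2, 0, 4, 5, 1, 3]


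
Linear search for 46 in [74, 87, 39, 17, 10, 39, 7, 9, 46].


i=0: 74!=46
i=1: 87!=46
i=2: 39!=46
i=3: 17!=46
i=4: 10!=46
i=5: 39!=46
i=6: 7!=46
i=7: 9!=46
i=8: 46==46 found!

Found at 8, 9 comps


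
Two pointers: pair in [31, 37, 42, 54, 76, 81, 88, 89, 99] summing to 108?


lo=0(31)+hi=8(99)=130
lo=0(31)+hi=7(89)=120
lo=0(31)+hi=6(88)=119
lo=0(31)+hi=5(81)=112
lo=0(31)+hi=4(76)=107
lo=1(37)+hi=4(76)=113
lo=1(37)+hi=3(54)=91
lo=2(42)+hi=3(54)=96

No pair found


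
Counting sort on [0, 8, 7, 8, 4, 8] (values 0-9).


Input: [0, 8, 7, 8, 4, 8]
Counts: [1, 0, 0, 0, 1, 0, 0, 1, 3, 0]

Sorted: [0, 4, 7, 8, 8, 8]


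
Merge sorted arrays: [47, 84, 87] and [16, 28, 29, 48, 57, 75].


Take 16 from B
Take 28 from B
Take 29 from B
Take 47 from A
Take 48 from B
Take 57 from B
Take 75 from B

Merged: [16, 28, 29, 47, 48, 57, 75, 84, 87]


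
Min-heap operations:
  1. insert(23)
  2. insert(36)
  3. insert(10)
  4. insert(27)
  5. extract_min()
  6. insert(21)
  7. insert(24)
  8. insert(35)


insert(23) -> [23]
insert(36) -> [23, 36]
insert(10) -> [10, 36, 23]
insert(27) -> [10, 27, 23, 36]
extract_min()->10, [23, 27, 36]
insert(21) -> [21, 23, 36, 27]
insert(24) -> [21, 23, 36, 27, 24]
insert(35) -> [21, 23, 35, 27, 24, 36]

Final heap: [21, 23, 35, 27, 24, 36]


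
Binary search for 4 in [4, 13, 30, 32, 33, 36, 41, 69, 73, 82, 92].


Step 1: lo=0, hi=10, mid=5, val=36
Step 2: lo=0, hi=4, mid=2, val=30
Step 3: lo=0, hi=1, mid=0, val=4

Found at index 0


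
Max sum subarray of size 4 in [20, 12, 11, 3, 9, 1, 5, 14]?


[0:4]: 46
[1:5]: 35
[2:6]: 24
[3:7]: 18
[4:8]: 29

Max: 46 at [0:4]


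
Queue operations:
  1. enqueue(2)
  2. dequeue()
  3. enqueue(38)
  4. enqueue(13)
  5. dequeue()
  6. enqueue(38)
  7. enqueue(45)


enqueue(2) -> [2]
dequeue()->2, []
enqueue(38) -> [38]
enqueue(13) -> [38, 13]
dequeue()->38, [13]
enqueue(38) -> [13, 38]
enqueue(45) -> [13, 38, 45]

Final queue: [13, 38, 45]


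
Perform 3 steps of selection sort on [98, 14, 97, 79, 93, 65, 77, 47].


Initial: [98, 14, 97, 79, 93, 65, 77, 47]
Step 1: min=14 at 1
  Swap: [14, 98, 97, 79, 93, 65, 77, 47]
Step 2: min=47 at 7
  Swap: [14, 47, 97, 79, 93, 65, 77, 98]
Step 3: min=65 at 5
  Swap: [14, 47, 65, 79, 93, 97, 77, 98]

After 3 steps: [14, 47, 65, 79, 93, 97, 77, 98]


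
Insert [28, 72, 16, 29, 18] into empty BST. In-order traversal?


Insert 28: root
Insert 72: R from 28
Insert 16: L from 28
Insert 29: R from 28 -> L from 72
Insert 18: L from 28 -> R from 16

In-order: [16, 18, 28, 29, 72]


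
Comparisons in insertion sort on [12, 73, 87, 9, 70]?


Algorithm: insertion sort
Input: [12, 73, 87, 9, 70]
Sorted: [9, 12, 70, 73, 87]

8


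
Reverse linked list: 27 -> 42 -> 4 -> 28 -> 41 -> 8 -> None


Step 1: curr=27, set curr.next=prev(None) | reversed so far: 27
Step 2: curr=42, set curr.next=prev(27) | reversed so far: 42 -> 27
Step 3: curr=4, set curr.next=prev(42) | reversed so far: 4 -> 42 -> 27
Step 4: curr=28, set curr.next=prev(4) | reversed so far: 28 -> 4 -> 42 -> 27
Step 5: curr=41, set curr.next=prev(28) | reversed so far: 41 -> 28 -> 4 -> 42 -> 27
Step 6: curr=8, set curr.next=prev(41) | reversed so far: 8 -> 41 -> 28 -> 4 -> 42 -> 27

8 -> 41 -> 28 -> 4 -> 42 -> 27 -> None


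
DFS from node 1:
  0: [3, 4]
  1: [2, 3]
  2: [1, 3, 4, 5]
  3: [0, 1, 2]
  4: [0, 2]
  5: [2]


Visit 1, push [3, 2]
Visit 2, push [5, 4, 3]
Visit 3, push [0]
Visit 0, push [4]
Visit 4, push []
Visit 5, push []

DFS order: [1, 2, 3, 0, 4, 5]


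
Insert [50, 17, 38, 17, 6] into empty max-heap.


Insert 50: [50]
Insert 17: [50, 17]
Insert 38: [50, 17, 38]
Insert 17: [50, 17, 38, 17]
Insert 6: [50, 17, 38, 17, 6]

Final heap: [50, 17, 38, 17, 6]


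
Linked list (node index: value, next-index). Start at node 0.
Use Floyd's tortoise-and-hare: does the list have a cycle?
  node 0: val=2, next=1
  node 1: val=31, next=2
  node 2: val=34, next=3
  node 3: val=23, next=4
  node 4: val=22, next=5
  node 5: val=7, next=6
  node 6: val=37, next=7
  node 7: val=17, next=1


Floyd's tortoise (slow, +1) and hare (fast, +2):
  init: slow=0, fast=0
  step 1: slow=1, fast=2
  step 2: slow=2, fast=4
  step 3: slow=3, fast=6
  step 4: slow=4, fast=1
  step 5: slow=5, fast=3
  step 6: slow=6, fast=5
  step 7: slow=7, fast=7
  slow == fast at node 7: cycle detected

Cycle: yes


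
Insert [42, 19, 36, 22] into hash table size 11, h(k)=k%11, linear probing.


Insert 42: h=9 -> slot 9
Insert 19: h=8 -> slot 8
Insert 36: h=3 -> slot 3
Insert 22: h=0 -> slot 0

Table: [22, None, None, 36, None, None, None, None, 19, 42, None]


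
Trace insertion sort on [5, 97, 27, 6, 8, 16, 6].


Initial: [5, 97, 27, 6, 8, 16, 6]
Insert 97: [5, 97, 27, 6, 8, 16, 6]
Insert 27: [5, 27, 97, 6, 8, 16, 6]
Insert 6: [5, 6, 27, 97, 8, 16, 6]
Insert 8: [5, 6, 8, 27, 97, 16, 6]
Insert 16: [5, 6, 8, 16, 27, 97, 6]
Insert 6: [5, 6, 6, 8, 16, 27, 97]

Sorted: [5, 6, 6, 8, 16, 27, 97]


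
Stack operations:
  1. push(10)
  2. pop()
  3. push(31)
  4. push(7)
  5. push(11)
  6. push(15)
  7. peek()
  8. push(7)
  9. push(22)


push(10) -> [10]
pop()->10, []
push(31) -> [31]
push(7) -> [31, 7]
push(11) -> [31, 7, 11]
push(15) -> [31, 7, 11, 15]
peek()->15
push(7) -> [31, 7, 11, 15, 7]
push(22) -> [31, 7, 11, 15, 7, 22]

Final stack: [31, 7, 11, 15, 7, 22]


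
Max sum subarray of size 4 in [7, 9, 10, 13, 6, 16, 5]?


[0:4]: 39
[1:5]: 38
[2:6]: 45
[3:7]: 40

Max: 45 at [2:6]


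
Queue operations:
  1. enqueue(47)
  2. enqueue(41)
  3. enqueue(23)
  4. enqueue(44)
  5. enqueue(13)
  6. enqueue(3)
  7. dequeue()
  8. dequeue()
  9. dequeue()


enqueue(47) -> [47]
enqueue(41) -> [47, 41]
enqueue(23) -> [47, 41, 23]
enqueue(44) -> [47, 41, 23, 44]
enqueue(13) -> [47, 41, 23, 44, 13]
enqueue(3) -> [47, 41, 23, 44, 13, 3]
dequeue()->47, [41, 23, 44, 13, 3]
dequeue()->41, [23, 44, 13, 3]
dequeue()->23, [44, 13, 3]

Final queue: [44, 13, 3]


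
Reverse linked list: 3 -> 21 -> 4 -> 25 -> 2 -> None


Step 1: curr=3, set curr.next=prev(None) | reversed so far: 3
Step 2: curr=21, set curr.next=prev(3) | reversed so far: 21 -> 3
Step 3: curr=4, set curr.next=prev(21) | reversed so far: 4 -> 21 -> 3
Step 4: curr=25, set curr.next=prev(4) | reversed so far: 25 -> 4 -> 21 -> 3
Step 5: curr=2, set curr.next=prev(25) | reversed so far: 2 -> 25 -> 4 -> 21 -> 3

2 -> 25 -> 4 -> 21 -> 3 -> None


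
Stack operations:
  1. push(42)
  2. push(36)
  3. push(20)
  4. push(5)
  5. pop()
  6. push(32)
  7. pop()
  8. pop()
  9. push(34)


push(42) -> [42]
push(36) -> [42, 36]
push(20) -> [42, 36, 20]
push(5) -> [42, 36, 20, 5]
pop()->5, [42, 36, 20]
push(32) -> [42, 36, 20, 32]
pop()->32, [42, 36, 20]
pop()->20, [42, 36]
push(34) -> [42, 36, 34]

Final stack: [42, 36, 34]


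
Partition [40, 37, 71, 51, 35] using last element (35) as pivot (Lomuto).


Pivot: 35
Place pivot at 0: [35, 37, 71, 51, 40]

Partitioned: [35, 37, 71, 51, 40]


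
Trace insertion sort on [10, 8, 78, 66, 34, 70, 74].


Initial: [10, 8, 78, 66, 34, 70, 74]
Insert 8: [8, 10, 78, 66, 34, 70, 74]
Insert 78: [8, 10, 78, 66, 34, 70, 74]
Insert 66: [8, 10, 66, 78, 34, 70, 74]
Insert 34: [8, 10, 34, 66, 78, 70, 74]
Insert 70: [8, 10, 34, 66, 70, 78, 74]
Insert 74: [8, 10, 34, 66, 70, 74, 78]

Sorted: [8, 10, 34, 66, 70, 74, 78]


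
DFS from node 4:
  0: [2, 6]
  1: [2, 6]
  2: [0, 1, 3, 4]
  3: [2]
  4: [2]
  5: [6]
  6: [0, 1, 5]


Visit 4, push [2]
Visit 2, push [3, 1, 0]
Visit 0, push [6]
Visit 6, push [5, 1]
Visit 1, push []
Visit 5, push []
Visit 3, push []

DFS order: [4, 2, 0, 6, 1, 5, 3]


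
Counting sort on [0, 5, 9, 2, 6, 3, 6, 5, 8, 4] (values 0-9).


Input: [0, 5, 9, 2, 6, 3, 6, 5, 8, 4]
Counts: [1, 0, 1, 1, 1, 2, 2, 0, 1, 1]

Sorted: [0, 2, 3, 4, 5, 5, 6, 6, 8, 9]


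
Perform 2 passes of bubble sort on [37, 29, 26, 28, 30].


Initial: [37, 29, 26, 28, 30]
Pass 1: [29, 26, 28, 30, 37] (4 swaps)
Pass 2: [26, 28, 29, 30, 37] (2 swaps)

After 2 passes: [26, 28, 29, 30, 37]


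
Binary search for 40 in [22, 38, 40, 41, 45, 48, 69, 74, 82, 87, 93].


Step 1: lo=0, hi=10, mid=5, val=48
Step 2: lo=0, hi=4, mid=2, val=40

Found at index 2


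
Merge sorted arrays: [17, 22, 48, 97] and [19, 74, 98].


Take 17 from A
Take 19 from B
Take 22 from A
Take 48 from A
Take 74 from B
Take 97 from A

Merged: [17, 19, 22, 48, 74, 97, 98]


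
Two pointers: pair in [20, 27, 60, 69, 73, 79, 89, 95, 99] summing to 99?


lo=0(20)+hi=8(99)=119
lo=0(20)+hi=7(95)=115
lo=0(20)+hi=6(89)=109
lo=0(20)+hi=5(79)=99

Yes: 20+79=99


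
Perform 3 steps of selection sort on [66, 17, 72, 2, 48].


Initial: [66, 17, 72, 2, 48]
Step 1: min=2 at 3
  Swap: [2, 17, 72, 66, 48]
Step 2: min=17 at 1
  Swap: [2, 17, 72, 66, 48]
Step 3: min=48 at 4
  Swap: [2, 17, 48, 66, 72]

After 3 steps: [2, 17, 48, 66, 72]


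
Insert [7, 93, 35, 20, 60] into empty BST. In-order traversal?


Insert 7: root
Insert 93: R from 7
Insert 35: R from 7 -> L from 93
Insert 20: R from 7 -> L from 93 -> L from 35
Insert 60: R from 7 -> L from 93 -> R from 35

In-order: [7, 20, 35, 60, 93]


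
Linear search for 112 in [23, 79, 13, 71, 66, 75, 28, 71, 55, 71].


i=0: 23!=112
i=1: 79!=112
i=2: 13!=112
i=3: 71!=112
i=4: 66!=112
i=5: 75!=112
i=6: 28!=112
i=7: 71!=112
i=8: 55!=112
i=9: 71!=112

Not found, 10 comps


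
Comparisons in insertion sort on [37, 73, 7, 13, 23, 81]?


Algorithm: insertion sort
Input: [37, 73, 7, 13, 23, 81]
Sorted: [7, 13, 23, 37, 73, 81]

10


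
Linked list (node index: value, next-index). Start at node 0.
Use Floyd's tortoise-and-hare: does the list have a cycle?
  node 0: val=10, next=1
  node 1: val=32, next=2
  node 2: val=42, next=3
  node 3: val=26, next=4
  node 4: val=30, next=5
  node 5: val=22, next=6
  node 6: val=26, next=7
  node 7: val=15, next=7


Floyd's tortoise (slow, +1) and hare (fast, +2):
  init: slow=0, fast=0
  step 1: slow=1, fast=2
  step 2: slow=2, fast=4
  step 3: slow=3, fast=6
  step 4: slow=4, fast=7
  step 5: slow=5, fast=7
  step 6: slow=6, fast=7
  step 7: slow=7, fast=7
  slow == fast at node 7: cycle detected

Cycle: yes


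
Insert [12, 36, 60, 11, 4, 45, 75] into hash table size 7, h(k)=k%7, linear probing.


Insert 12: h=5 -> slot 5
Insert 36: h=1 -> slot 1
Insert 60: h=4 -> slot 4
Insert 11: h=4, 2 probes -> slot 6
Insert 4: h=4, 3 probes -> slot 0
Insert 45: h=3 -> slot 3
Insert 75: h=5, 4 probes -> slot 2

Table: [4, 36, 75, 45, 60, 12, 11]


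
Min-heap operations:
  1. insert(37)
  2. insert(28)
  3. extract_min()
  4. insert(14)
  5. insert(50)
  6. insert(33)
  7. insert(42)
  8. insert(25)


insert(37) -> [37]
insert(28) -> [28, 37]
extract_min()->28, [37]
insert(14) -> [14, 37]
insert(50) -> [14, 37, 50]
insert(33) -> [14, 33, 50, 37]
insert(42) -> [14, 33, 50, 37, 42]
insert(25) -> [14, 33, 25, 37, 42, 50]

Final heap: [14, 33, 25, 37, 42, 50]


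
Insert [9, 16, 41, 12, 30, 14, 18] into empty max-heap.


Insert 9: [9]
Insert 16: [16, 9]
Insert 41: [41, 9, 16]
Insert 12: [41, 12, 16, 9]
Insert 30: [41, 30, 16, 9, 12]
Insert 14: [41, 30, 16, 9, 12, 14]
Insert 18: [41, 30, 18, 9, 12, 14, 16]

Final heap: [41, 30, 18, 9, 12, 14, 16]


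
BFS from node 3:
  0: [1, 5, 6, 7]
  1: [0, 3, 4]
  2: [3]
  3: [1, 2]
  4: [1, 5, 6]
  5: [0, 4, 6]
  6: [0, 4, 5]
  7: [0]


Visit 3, enqueue [1, 2]
Visit 1, enqueue [0, 4]
Visit 2, enqueue []
Visit 0, enqueue [5, 6, 7]
Visit 4, enqueue []
Visit 5, enqueue []
Visit 6, enqueue []
Visit 7, enqueue []

BFS order: [3, 1, 2, 0, 4, 5, 6, 7]


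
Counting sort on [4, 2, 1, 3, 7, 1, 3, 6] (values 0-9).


Input: [4, 2, 1, 3, 7, 1, 3, 6]
Counts: [0, 2, 1, 2, 1, 0, 1, 1, 0, 0]

Sorted: [1, 1, 2, 3, 3, 4, 6, 7]


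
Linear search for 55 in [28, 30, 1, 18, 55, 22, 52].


i=0: 28!=55
i=1: 30!=55
i=2: 1!=55
i=3: 18!=55
i=4: 55==55 found!

Found at 4, 5 comps


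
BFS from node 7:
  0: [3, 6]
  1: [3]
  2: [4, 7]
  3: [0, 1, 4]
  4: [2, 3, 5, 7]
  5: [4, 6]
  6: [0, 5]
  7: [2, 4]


Visit 7, enqueue [2, 4]
Visit 2, enqueue []
Visit 4, enqueue [3, 5]
Visit 3, enqueue [0, 1]
Visit 5, enqueue [6]
Visit 0, enqueue []
Visit 1, enqueue []
Visit 6, enqueue []

BFS order: [7, 2, 4, 3, 5, 0, 1, 6]


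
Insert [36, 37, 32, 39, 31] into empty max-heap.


Insert 36: [36]
Insert 37: [37, 36]
Insert 32: [37, 36, 32]
Insert 39: [39, 37, 32, 36]
Insert 31: [39, 37, 32, 36, 31]

Final heap: [39, 37, 32, 36, 31]


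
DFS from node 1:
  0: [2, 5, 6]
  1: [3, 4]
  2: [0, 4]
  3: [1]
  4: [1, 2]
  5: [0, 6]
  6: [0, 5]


Visit 1, push [4, 3]
Visit 3, push []
Visit 4, push [2]
Visit 2, push [0]
Visit 0, push [6, 5]
Visit 5, push [6]
Visit 6, push []

DFS order: [1, 3, 4, 2, 0, 5, 6]


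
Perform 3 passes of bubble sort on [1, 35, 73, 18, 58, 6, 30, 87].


Initial: [1, 35, 73, 18, 58, 6, 30, 87]
Pass 1: [1, 35, 18, 58, 6, 30, 73, 87] (4 swaps)
Pass 2: [1, 18, 35, 6, 30, 58, 73, 87] (3 swaps)
Pass 3: [1, 18, 6, 30, 35, 58, 73, 87] (2 swaps)

After 3 passes: [1, 18, 6, 30, 35, 58, 73, 87]


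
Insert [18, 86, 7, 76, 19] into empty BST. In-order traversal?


Insert 18: root
Insert 86: R from 18
Insert 7: L from 18
Insert 76: R from 18 -> L from 86
Insert 19: R from 18 -> L from 86 -> L from 76

In-order: [7, 18, 19, 76, 86]


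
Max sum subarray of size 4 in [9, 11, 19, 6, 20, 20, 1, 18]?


[0:4]: 45
[1:5]: 56
[2:6]: 65
[3:7]: 47
[4:8]: 59

Max: 65 at [2:6]


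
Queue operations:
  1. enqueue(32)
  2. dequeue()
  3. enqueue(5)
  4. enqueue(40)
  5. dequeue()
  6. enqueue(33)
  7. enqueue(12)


enqueue(32) -> [32]
dequeue()->32, []
enqueue(5) -> [5]
enqueue(40) -> [5, 40]
dequeue()->5, [40]
enqueue(33) -> [40, 33]
enqueue(12) -> [40, 33, 12]

Final queue: [40, 33, 12]
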